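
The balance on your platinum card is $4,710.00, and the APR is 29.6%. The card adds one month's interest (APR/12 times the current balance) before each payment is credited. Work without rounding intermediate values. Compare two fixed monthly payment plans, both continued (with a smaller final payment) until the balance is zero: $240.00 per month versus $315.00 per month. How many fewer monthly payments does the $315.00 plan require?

9 fewer payments

Monthly rate r = 29.6%/12 = 2.46667% = 0.0246667.
At $240.00/mo: n = ⌈−ln(1 − rB₀/P)/ln(1+r)⌉ = 28 payments (last $38.72); total interest = total paid − $4,710.00 = $1,808.72.
At $315.00/mo: 19 payments (last $279.10); total interest $1,239.10.
Payments saved = 28 − 19 = 9.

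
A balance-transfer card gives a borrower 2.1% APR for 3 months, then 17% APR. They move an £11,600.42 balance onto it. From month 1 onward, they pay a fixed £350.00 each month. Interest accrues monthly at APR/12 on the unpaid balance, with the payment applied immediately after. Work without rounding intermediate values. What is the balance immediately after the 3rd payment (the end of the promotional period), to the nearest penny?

£10,609.59

Promo months 1–3 at r₀ = 2.1%/12 = 0.00175; months 4+ at r₁ = 17%/12 = 0.0141667.
After month 3: iterate B ← B·(1+r₀) − £350.00 for 3 months → £10,609.59.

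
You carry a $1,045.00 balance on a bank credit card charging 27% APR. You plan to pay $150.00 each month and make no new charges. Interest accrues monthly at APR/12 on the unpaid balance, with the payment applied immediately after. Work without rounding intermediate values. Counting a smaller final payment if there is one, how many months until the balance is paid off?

Monthly rate r = 27%/12 = 2.25% = 0.0225.
Recurrence: B ← B·(1+r) − $150.00.
Month 1: interest $23.51; balance after payment $918.51.
Month 2: interest $20.67; balance after payment $789.18.
Closed form: n = −ln(1 − rB₀/P)/ln(1+r) = −ln(0.84325)/ln(1.0225) ≈ 7.662, so the balance reaches zero during payment 8.

8 months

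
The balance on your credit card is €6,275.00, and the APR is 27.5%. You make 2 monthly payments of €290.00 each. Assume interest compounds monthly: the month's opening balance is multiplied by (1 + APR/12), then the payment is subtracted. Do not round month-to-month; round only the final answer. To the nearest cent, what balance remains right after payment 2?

Monthly rate r = 27.5%/12 = 2.29167% = 0.0229167.
Each month: B ← B·(1+r) − €290.00.
Month 1: interest €143.80; balance after payment €6,128.80.
Month 2: interest €140.45; balance after payment €5,979.25.

€5,979.25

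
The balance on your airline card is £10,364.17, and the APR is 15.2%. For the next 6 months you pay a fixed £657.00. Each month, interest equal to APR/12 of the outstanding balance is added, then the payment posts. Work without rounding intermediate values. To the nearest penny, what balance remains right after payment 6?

£7,108.26

Monthly rate r = 15.2%/12 = 1.26667% = 0.0126667.
Each month: B ← B·(1+r) − £657.00.
Month 1: interest £131.28; balance after payment £9,838.45.
Month 2: interest £124.62; balance after payment £9,306.07.
Month 3: interest £117.88; balance after payment £8,766.95.
Month 4: interest £111.05; balance after payment £8,220.99.
Month 5: interest £104.13; balance after payment £7,668.13.
Month 6: interest £97.13; balance after payment £7,108.26.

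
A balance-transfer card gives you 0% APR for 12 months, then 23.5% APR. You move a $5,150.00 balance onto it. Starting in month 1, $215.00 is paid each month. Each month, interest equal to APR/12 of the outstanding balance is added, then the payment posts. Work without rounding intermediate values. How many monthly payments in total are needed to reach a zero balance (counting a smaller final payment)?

Promo months 1–12 at r₀ = 0%/12 = 0; months 13+ at r₁ = 23.5%/12 = 0.0195833.
After month 12 (no interest yet): B = $5,150.00 − 12·$215.00 = $2,570.00.
Then at r₁ with $215.00/mo: n₂ = −ln(1 − r₁·B/P)/ln(1+r₁) ≈ 13.75 → 14 more payments.

26 months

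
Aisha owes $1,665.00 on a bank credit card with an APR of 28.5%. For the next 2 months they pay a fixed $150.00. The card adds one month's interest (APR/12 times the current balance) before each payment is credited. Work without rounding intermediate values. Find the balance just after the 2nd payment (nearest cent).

Monthly rate r = 28.5%/12 = 2.375% = 0.02375.
Each month: B ← B·(1+r) − $150.00.
Month 1: interest $39.54; balance after payment $1,554.54.
Month 2: interest $36.92; balance after payment $1,441.46.

$1,441.46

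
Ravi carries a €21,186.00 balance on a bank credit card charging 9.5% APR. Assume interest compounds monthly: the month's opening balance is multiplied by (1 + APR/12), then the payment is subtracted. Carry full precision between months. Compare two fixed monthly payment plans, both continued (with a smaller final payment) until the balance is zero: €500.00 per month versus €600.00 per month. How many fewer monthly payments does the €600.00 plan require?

Monthly rate r = 9.5%/12 = 0.791667% = 0.00791667.
At €500.00/mo: n = ⌈−ln(1 − rB₀/P)/ln(1+r)⌉ = 52 payments (last €411.01); total interest = total paid − €21,186.00 = €4,725.01.
At €600.00/mo: 42 payments (last €347.29); total interest €3,761.29.
Payments saved = 52 − 42 = 10.

10 fewer payments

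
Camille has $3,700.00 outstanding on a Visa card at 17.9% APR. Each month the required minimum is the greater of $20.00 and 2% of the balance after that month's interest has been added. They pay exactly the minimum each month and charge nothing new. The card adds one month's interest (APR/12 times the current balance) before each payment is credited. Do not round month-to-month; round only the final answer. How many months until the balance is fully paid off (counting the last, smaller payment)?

335 months

Monthly rate r = 17.9%/12 = 1.49167% = 0.0149167.
While 2% of the post-interest balance exceeds $20.00, each month B ← (B·(1+r))·(1 − 0.02), i.e. B shrinks by the factor (1+r)·0.98 = 0.99462.
This holds for months 1–246. Entering month 247 the balance is $981.05; 2% of the post-interest balance is now below $20.00, so the flat $20.00 minimum applies from here.
From month 247 a fixed $20.00 at rate r clears $981.05 in 89 more payments. Total: 246 + 89 = 335 months.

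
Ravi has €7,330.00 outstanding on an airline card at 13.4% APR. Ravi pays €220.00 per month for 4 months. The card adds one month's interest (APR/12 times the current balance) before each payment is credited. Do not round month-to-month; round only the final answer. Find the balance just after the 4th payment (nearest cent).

€6,768.08

Monthly rate r = 13.4%/12 = 1.11667% = 0.0111667.
Each month: B ← B·(1+r) − €220.00.
Month 1: interest €81.85; balance after payment €7,191.85.
Month 2: interest €80.31; balance after payment €7,052.16.
Month 3: interest €78.75; balance after payment €6,910.91.
Month 4: interest €77.17; balance after payment €6,768.08.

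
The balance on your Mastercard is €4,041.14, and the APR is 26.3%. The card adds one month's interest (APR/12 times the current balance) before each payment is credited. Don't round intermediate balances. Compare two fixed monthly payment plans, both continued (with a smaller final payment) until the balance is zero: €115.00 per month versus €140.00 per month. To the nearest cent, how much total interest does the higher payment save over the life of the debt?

€1,332.89

Monthly rate r = 26.3%/12 = 2.19167% = 0.0219167.
At €115.00/mo: n = ⌈−ln(1 − rB₀/P)/ln(1+r)⌉ = 68 payments (last €94.67); total interest = total paid − €4,041.14 = €3,758.53.
At €140.00/mo: 47 payments (last €26.78); total interest €2,425.64.
Interest saved = €3,758.53 − €2,425.64 = €1,332.89.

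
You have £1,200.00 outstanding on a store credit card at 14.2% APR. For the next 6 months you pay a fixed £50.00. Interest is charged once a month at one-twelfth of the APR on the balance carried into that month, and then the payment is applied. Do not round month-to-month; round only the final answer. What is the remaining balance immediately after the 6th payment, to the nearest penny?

£978.74

Monthly rate r = 14.2%/12 = 1.18333% = 0.0118333.
Each month: B ← B·(1+r) − £50.00.
Month 1: interest £14.20; balance after payment £1,164.20.
Month 2: interest £13.78; balance after payment £1,127.98.
Month 3: interest £13.35; balance after payment £1,091.32.
Month 4: interest £12.91; balance after payment £1,054.24.
Month 5: interest £12.48; balance after payment £1,016.71.
Month 6: interest £12.03; balance after payment £978.74.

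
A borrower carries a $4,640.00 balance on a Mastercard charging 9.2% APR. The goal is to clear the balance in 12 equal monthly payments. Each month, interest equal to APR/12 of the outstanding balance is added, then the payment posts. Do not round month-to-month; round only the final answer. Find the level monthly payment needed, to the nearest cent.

$406.21

Monthly rate r = 9.2%/12 = 0.766667% = 0.00766667.
Level-payment amortization: P = B₀·r / (1 − (1+r)^(−n)) = 4640.00·0.00766667 / (1 − 1.00767^(−12)).
Denominator 1 − (1+r)^(−12) = 0.0875747599.
P = 35.5733 / 0.0875747599 ≈ 406.21.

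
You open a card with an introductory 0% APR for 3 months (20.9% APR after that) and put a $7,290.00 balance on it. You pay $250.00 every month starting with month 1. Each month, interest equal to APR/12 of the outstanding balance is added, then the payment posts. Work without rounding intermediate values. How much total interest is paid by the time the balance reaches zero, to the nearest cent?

$2,264.98

Promo months 1–3 at r₀ = 0%/12 = 0; months 4+ at r₁ = 20.9%/12 = 0.0174167.
After month 3 (no interest yet): B = $7,290.00 − 3·$250.00 = $6,540.00.
Then at r₁ with $250.00/mo: n₂ = −ln(1 − r₁·B/P)/ln(1+r₁) ≈ 35.22 → 36 more payments.
Total paid = 38·$250.00 + $54.98 = $9,554.98; interest = $9,554.98 − $7,290.00 = $2,264.98.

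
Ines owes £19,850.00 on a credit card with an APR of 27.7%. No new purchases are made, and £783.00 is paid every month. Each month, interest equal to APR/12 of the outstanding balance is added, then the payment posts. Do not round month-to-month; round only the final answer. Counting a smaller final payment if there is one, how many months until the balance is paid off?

39 months

Monthly rate r = 27.7%/12 = 2.30833% = 0.0230833.
Recurrence: B ← B·(1+r) − £783.00.
Month 1: interest £458.20; balance after payment £19,525.20.
Month 2: interest £450.71; balance after payment £19,192.91.
Closed form: n = −ln(1 − rB₀/P)/ln(1+r) = −ln(0.41481)/ln(1.02308) ≈ 38.558, so the balance reaches zero during payment 39.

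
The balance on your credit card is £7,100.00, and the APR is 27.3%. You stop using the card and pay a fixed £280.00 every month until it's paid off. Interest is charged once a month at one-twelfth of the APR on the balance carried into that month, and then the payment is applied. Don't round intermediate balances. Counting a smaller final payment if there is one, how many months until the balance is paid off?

39 months

Monthly rate r = 27.3%/12 = 2.275% = 0.02275.
Recurrence: B ← B·(1+r) − £280.00.
Month 1: interest £161.53; balance after payment £6,981.52.
Month 2: interest £158.83; balance after payment £6,860.35.
Closed form: n = −ln(1 − rB₀/P)/ln(1+r) = −ln(0.42312)/ln(1.02275) ≈ 38.234, so the balance reaches zero during payment 39.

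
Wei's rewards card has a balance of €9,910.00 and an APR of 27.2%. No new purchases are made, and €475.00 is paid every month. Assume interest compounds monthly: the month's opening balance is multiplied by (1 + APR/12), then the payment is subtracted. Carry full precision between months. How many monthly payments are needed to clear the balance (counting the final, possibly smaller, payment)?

29 payments

Monthly rate r = 27.2%/12 = 2.26667% = 0.0226667.
Recurrence: B ← B·(1+r) − €475.00.
Month 1: interest €224.63; balance after payment €9,659.63.
Month 2: interest €218.95; balance after payment €9,403.58.
Closed form: n = −ln(1 − rB₀/P)/ln(1+r) = −ln(0.5271)/ln(1.02267) ≈ 28.570, so the balance reaches zero during payment 29.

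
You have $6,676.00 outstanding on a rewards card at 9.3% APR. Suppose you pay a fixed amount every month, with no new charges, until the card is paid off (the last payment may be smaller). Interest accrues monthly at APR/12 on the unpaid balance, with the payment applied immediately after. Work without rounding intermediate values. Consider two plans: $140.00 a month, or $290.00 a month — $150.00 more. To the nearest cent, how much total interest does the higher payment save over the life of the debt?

$984.14

Monthly rate r = 9.3%/12 = 0.775% = 0.00775.
At $140.00/mo: n = ⌈−ln(1 − rB₀/P)/ln(1+r)⌉ = 60 payments (last $106.31); total interest = total paid − $6,676.00 = $1,690.31.
At $290.00/mo: 26 payments (last $132.17); total interest $706.17.
Interest saved = $1,690.31 − $706.17 = $984.14.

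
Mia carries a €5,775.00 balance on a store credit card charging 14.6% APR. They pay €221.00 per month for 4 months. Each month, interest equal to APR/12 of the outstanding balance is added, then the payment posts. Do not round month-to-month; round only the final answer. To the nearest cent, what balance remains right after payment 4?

Monthly rate r = 14.6%/12 = 1.21667% = 0.0121667.
Each month: B ← B·(1+r) − €221.00.
Month 1: interest €70.26; balance after payment €5,624.26.
Month 2: interest €68.43; balance after payment €5,471.69.
Month 3: interest €66.57; balance after payment €5,317.26.
Month 4: interest €64.69; balance after payment €5,160.96.

€5,160.96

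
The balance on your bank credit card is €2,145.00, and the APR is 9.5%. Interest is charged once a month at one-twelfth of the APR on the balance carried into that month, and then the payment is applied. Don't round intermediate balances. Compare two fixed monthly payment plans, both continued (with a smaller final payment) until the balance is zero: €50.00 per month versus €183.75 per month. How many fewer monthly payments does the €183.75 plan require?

40 fewer payments

Monthly rate r = 9.5%/12 = 0.791667% = 0.00791667.
At €50.00/mo: n = ⌈−ln(1 − rB₀/P)/ln(1+r)⌉ = 53 payments (last €31.13); total interest = total paid − €2,145.00 = €486.13.
At €183.75/mo: 13 payments (last €54.73); total interest €114.73.
Payments saved = 53 − 13 = 40.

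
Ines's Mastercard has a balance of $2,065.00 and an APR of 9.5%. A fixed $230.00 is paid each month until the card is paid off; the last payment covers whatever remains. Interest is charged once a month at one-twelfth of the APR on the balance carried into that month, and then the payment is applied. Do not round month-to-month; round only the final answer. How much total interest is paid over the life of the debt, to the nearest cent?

$85.74

Monthly rate r = 9.5%/12 = 0.791667% = 0.00791667.
Payoff takes n = ⌈−ln(1 − rB₀/P)/ln(1+r)⌉ = ⌈9.350⌉ = 10 payments; the last is $80.74.
Total paid = 9·$230.00 + $80.74 = $2,150.74.
Total interest = total paid − principal = $2,150.74 − $2,065.00 = $85.74.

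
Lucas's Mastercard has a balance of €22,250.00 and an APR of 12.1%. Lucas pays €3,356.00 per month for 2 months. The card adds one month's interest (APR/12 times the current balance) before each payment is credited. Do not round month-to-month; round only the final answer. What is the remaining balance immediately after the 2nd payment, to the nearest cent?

Monthly rate r = 12.1%/12 = 1.00833% = 0.0100833.
Each month: B ← B·(1+r) − €3,356.00.
Month 1: interest €224.35; balance after payment €19,118.35.
Month 2: interest €192.78; balance after payment €15,955.13.

€15,955.13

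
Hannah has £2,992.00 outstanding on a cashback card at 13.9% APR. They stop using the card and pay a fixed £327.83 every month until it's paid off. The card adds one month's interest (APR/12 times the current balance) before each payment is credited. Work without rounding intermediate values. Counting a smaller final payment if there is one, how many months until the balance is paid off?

10 months

Monthly rate r = 13.9%/12 = 1.15833% = 0.0115833.
Recurrence: B ← B·(1+r) − £327.83.
Month 1: interest £34.66; balance after payment £2,698.83.
Month 2: interest £31.26; balance after payment £2,402.26.
Closed form: n = −ln(1 − rB₀/P)/ln(1+r) = −ln(0.89428)/ln(1.01158) ≈ 9.702, so the balance reaches zero during payment 10.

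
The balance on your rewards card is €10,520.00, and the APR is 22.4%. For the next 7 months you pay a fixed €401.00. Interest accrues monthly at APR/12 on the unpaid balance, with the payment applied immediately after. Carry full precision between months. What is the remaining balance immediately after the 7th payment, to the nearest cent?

Monthly rate r = 22.4%/12 = 1.86667% = 0.0186667.
Each month: B ← B·(1+r) − €401.00.
Month 1: interest €196.37; balance after payment €10,315.37.
Month 2: interest €192.55; balance after payment €10,106.93.
Month 3: interest €188.66; balance after payment €9,894.59.
Month 4: interest €184.70; balance after payment €9,678.29.
Month 5: interest €180.66; balance after payment €9,457.95.
Month 6: interest €176.55; balance after payment €9,233.50.
Month 7: interest €172.36; balance after payment €9,004.86.

€9,004.86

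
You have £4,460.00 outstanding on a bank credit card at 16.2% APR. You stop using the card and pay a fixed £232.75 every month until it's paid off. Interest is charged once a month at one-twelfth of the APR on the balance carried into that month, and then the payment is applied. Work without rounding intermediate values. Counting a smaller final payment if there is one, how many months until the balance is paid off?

23 months

Monthly rate r = 16.2%/12 = 1.35% = 0.0135.
Recurrence: B ← B·(1+r) − £232.75.
Month 1: interest £60.21; balance after payment £4,287.46.
Month 2: interest £57.88; balance after payment £4,112.59.
Closed form: n = −ln(1 − rB₀/P)/ln(1+r) = −ln(0.74131)/ln(1.0135) ≈ 22.322, so the balance reaches zero during payment 23.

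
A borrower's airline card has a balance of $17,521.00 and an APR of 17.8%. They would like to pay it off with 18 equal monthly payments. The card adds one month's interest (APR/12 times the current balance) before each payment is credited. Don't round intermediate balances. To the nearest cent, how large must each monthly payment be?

$1,116.27

Monthly rate r = 17.8%/12 = 1.48333% = 0.0148333.
Level-payment amortization: P = B₀·r / (1 − (1+r)^(−n)) = 17521.00·0.0148333 / (1 − 1.01483^(−18)).
Denominator 1 − (1+r)^(−18) = 0.23282406.
P = 259.895 / 0.23282406 ≈ 1116.27.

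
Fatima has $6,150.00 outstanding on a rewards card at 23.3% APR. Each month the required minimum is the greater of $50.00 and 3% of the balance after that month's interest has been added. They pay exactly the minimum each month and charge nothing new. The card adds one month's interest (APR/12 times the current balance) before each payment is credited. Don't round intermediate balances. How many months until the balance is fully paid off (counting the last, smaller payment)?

Monthly rate r = 23.3%/12 = 1.94167% = 0.0194167.
While 3% of the post-interest balance exceeds $50.00, each month B ← (B·(1+r))·(1 − 0.03), i.e. B shrinks by the factor (1+r)·0.97 = 0.98883.
This holds for months 1–118. Entering month 119 the balance is $1,634.72; 3% of the post-interest balance is now below $50.00, so the flat $50.00 minimum applies from here.
From month 119 a fixed $50.00 at rate r clears $1,634.72 in 53 more payments. Total: 118 + 53 = 171 months.

171 months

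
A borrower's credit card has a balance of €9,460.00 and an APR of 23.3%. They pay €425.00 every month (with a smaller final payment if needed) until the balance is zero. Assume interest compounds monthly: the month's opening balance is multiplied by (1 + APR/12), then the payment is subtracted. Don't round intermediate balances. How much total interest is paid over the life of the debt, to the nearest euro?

Monthly rate r = 23.3%/12 = 1.94167% = 0.0194167.
Payoff takes n = ⌈−ln(1 − rB₀/P)/ln(1+r)⌉ = ⌈29.431⌉ = 30 payments; the last is €184.12.
Total paid = 29·€425.00 + €184.12 = €12,509.12.
Total interest = total paid − principal = €12,509.12 − €9,460.00 = €3,049.12.

€3,049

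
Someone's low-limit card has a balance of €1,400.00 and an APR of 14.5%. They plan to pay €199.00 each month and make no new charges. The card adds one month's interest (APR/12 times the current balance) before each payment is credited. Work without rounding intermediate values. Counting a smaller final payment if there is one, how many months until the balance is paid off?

Monthly rate r = 14.5%/12 = 1.20833% = 0.0120833.
Recurrence: B ← B·(1+r) − €199.00.
Month 1: interest €16.92; balance after payment €1,217.92.
Month 2: interest €14.72; balance after payment €1,033.63.
Closed form: n = −ln(1 − rB₀/P)/ln(1+r) = −ln(0.91499)/ln(1.01208) ≈ 7.397, so the balance reaches zero during payment 8.

8 months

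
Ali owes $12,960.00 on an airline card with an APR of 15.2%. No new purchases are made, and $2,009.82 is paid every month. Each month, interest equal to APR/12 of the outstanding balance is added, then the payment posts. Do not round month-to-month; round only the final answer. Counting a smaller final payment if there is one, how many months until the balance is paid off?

Monthly rate r = 15.2%/12 = 1.26667% = 0.0126667.
Recurrence: B ← B·(1+r) − $2,009.82.
Month 1: interest $164.16; balance after payment $11,114.34.
Month 2: interest $140.78; balance after payment $9,245.30.
Closed form: n = −ln(1 − rB₀/P)/ln(1+r) = −ln(0.91832)/ln(1.01267) ≈ 6.769, so the balance reaches zero during payment 7.

7 months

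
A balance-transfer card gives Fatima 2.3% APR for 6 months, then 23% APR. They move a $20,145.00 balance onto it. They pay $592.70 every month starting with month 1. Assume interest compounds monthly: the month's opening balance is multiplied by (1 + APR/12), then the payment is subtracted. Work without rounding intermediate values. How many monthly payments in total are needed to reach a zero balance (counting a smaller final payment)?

Promo months 1–6 at r₀ = 2.3%/12 = 0.00191667; months 7+ at r₁ = 23%/12 = 0.0191667.
After month 6: iterate B ← B·(1+r₀) − $592.70 for 6 months → $16,804.50.
Then at r₁ with $592.70/mo: n₂ = −ln(1 − r₁·B/P)/ln(1+r₁) ≈ 41.29 → 42 more payments.

48 months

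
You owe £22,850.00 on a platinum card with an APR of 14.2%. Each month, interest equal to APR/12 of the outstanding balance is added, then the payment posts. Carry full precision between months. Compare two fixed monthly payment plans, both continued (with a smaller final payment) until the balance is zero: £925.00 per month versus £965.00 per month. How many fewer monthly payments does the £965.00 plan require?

Monthly rate r = 14.2%/12 = 1.18333% = 0.0118333.
At £925.00/mo: n = ⌈−ln(1 − rB₀/P)/ln(1+r)⌉ = 30 payments (last £363.35); total interest = total paid − £22,850.00 = £4,338.35.
At £965.00/mo: 28 payments (last £915.38); total interest £4,120.38.
Payments saved = 30 − 28 = 2.

2 fewer payments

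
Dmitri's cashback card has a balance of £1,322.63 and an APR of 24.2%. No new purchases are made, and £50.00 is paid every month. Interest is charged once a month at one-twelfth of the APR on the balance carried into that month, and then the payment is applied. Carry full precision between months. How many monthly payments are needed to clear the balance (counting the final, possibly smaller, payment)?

39 months

Monthly rate r = 24.2%/12 = 2.01667% = 0.0201667.
Recurrence: B ← B·(1+r) − £50.00.
Month 1: interest £26.67; balance after payment £1,299.30.
Month 2: interest £26.20; balance after payment £1,275.51.
Closed form: n = −ln(1 − rB₀/P)/ln(1+r) = −ln(0.46654)/ln(1.02017) ≈ 38.186, so the balance reaches zero during payment 39.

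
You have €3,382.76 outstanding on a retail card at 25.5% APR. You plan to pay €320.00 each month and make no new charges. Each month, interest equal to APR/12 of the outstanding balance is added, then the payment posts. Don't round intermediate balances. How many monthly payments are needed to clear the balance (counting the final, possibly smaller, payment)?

Monthly rate r = 25.5%/12 = 2.125% = 0.02125.
Recurrence: B ← B·(1+r) − €320.00.
Month 1: interest €71.88; balance after payment €3,134.64.
Month 2: interest €66.61; balance after payment €2,881.25.
Closed form: n = −ln(1 − rB₀/P)/ln(1+r) = −ln(0.77536)/ln(1.02125) ≈ 12.100, so the balance reaches zero during payment 13.

13 payments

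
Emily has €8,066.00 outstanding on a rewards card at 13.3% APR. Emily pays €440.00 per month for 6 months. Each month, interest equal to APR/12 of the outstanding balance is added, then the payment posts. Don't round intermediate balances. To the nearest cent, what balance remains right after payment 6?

€5,903.23

Monthly rate r = 13.3%/12 = 1.10833% = 0.0110833.
Each month: B ← B·(1+r) − €440.00.
Month 1: interest €89.40; balance after payment €7,715.40.
Month 2: interest €85.51; balance after payment €7,360.91.
Month 3: interest €81.58; balance after payment €7,002.49.
Month 4: interest €77.61; balance after payment €6,640.10.
Month 5: interest €73.59; balance after payment €6,273.70.
Month 6: interest €69.53; balance after payment €5,903.23.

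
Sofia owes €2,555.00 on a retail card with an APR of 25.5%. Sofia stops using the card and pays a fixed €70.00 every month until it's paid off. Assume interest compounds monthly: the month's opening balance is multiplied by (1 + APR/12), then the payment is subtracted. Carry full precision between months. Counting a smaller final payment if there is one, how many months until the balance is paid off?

Monthly rate r = 25.5%/12 = 2.125% = 0.02125.
Recurrence: B ← B·(1+r) − €70.00.
Month 1: interest €54.29; balance after payment €2,539.29.
Month 2: interest €53.96; balance after payment €2,523.25.
Closed form: n = −ln(1 − rB₀/P)/ln(1+r) = −ln(0.22437)/ln(1.02125) ≈ 71.071, so the balance reaches zero during payment 72.

72 months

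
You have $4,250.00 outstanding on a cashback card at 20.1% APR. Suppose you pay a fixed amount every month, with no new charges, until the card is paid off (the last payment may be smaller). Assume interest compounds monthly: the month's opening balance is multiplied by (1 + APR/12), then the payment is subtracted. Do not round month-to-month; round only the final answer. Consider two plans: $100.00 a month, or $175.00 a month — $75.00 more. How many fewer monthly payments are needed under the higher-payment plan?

Monthly rate r = 20.1%/12 = 1.675% = 0.01675.
At $100.00/mo: n = ⌈−ln(1 − rB₀/P)/ln(1+r)⌉ = 75 payments (last $91.13); total interest = total paid − $4,250.00 = $3,241.13.
At $175.00/mo: 32 payments (last $76.74); total interest $1,251.74.
Payments saved = 75 − 32 = 43.

43 fewer payments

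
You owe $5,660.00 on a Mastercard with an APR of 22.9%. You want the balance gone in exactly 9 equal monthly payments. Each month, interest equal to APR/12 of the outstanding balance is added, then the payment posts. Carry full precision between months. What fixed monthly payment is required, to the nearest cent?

$690.41

Monthly rate r = 22.9%/12 = 1.90833% = 0.0190833.
Level-payment amortization: P = B₀·r / (1 − (1+r)^(−n)) = 5660.00·0.0190833 / (1 − 1.01908^(−9)).
Denominator 1 − (1+r)^(−9) = 0.156446349.
P = 108.012 / 0.156446349 ≈ 690.41.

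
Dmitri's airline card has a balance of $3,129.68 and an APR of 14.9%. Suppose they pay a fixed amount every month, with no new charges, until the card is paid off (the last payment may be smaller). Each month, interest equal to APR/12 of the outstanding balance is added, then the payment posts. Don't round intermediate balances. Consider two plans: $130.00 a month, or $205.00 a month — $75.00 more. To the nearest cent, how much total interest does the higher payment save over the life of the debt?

$249.79

Monthly rate r = 14.9%/12 = 1.24167% = 0.0124167.
At $130.00/mo: n = ⌈−ln(1 − rB₀/P)/ln(1+r)⌉ = 29 payments (last $101.42); total interest = total paid − $3,129.68 = $611.74.
At $205.00/mo: 18 payments (last $6.63); total interest $361.95.
Interest saved = $611.74 − $361.95 = $249.79.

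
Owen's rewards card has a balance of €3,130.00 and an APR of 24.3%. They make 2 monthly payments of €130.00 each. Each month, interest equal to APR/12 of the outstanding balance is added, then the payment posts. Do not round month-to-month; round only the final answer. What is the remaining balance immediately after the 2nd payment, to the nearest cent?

€2,995.42

Monthly rate r = 24.3%/12 = 2.025% = 0.02025.
Each month: B ← B·(1+r) − €130.00.
Month 1: interest €63.38; balance after payment €3,063.38.
Month 2: interest €62.03; balance after payment €2,995.42.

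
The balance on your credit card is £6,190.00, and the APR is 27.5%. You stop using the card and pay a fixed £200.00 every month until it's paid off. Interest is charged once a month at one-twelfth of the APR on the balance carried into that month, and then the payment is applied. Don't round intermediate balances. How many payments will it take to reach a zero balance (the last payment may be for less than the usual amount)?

Monthly rate r = 27.5%/12 = 2.29167% = 0.0229167.
Recurrence: B ← B·(1+r) − £200.00.
Month 1: interest £141.85; balance after payment £6,131.85.
Month 2: interest £140.52; balance after payment £6,072.38.
Closed form: n = −ln(1 − rB₀/P)/ln(1+r) = −ln(0.29073)/ln(1.02292) ≈ 54.522, so the balance reaches zero during payment 55.

55 payments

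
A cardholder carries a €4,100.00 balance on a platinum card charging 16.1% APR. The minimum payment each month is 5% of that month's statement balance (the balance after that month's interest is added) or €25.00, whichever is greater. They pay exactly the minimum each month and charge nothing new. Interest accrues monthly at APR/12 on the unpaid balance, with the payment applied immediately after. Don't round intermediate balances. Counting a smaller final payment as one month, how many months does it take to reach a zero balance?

79 months

Monthly rate r = 16.1%/12 = 1.34167% = 0.0134167.
While 5% of the post-interest balance exceeds €25.00, each month B ← (B·(1+r))·(1 − 0.05), i.e. B shrinks by the factor (1+r)·0.95 = 0.96275.
This holds for months 1–56. Entering month 57 the balance is €489.14; 5% of the post-interest balance is now below €25.00, so the flat €25.00 minimum applies from here.
From month 57 a fixed €25.00 at rate r clears €489.14 in 23 more payments. Total: 56 + 23 = 79 months.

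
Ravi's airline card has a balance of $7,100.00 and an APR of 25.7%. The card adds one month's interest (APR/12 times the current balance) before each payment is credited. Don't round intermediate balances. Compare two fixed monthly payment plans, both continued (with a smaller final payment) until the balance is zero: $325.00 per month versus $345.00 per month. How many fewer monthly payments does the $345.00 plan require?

Monthly rate r = 25.7%/12 = 2.14167% = 0.0214167.
At $325.00/mo: n = ⌈−ln(1 − rB₀/P)/ln(1+r)⌉ = 30 payments (last $251.29); total interest = total paid − $7,100.00 = $2,576.29.
At $345.00/mo: 28 payments (last $147.61); total interest $2,362.61.
Payments saved = 30 − 28 = 2.

2 fewer payments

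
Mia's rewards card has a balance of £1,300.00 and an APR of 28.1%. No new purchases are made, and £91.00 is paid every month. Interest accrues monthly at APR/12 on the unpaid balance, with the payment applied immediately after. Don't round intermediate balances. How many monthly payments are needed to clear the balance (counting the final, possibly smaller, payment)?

18 payments

Monthly rate r = 28.1%/12 = 2.34167% = 0.0234167.
Recurrence: B ← B·(1+r) − £91.00.
Month 1: interest £30.44; balance after payment £1,239.44.
Month 2: interest £29.02; balance after payment £1,177.47.
Closed form: n = −ln(1 − rB₀/P)/ln(1+r) = −ln(0.66548)/ln(1.02342) ≈ 17.594, so the balance reaches zero during payment 18.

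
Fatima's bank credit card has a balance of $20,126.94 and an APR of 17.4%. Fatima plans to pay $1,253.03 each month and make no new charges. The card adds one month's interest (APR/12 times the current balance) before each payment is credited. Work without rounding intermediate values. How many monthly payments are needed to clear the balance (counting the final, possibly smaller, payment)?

Monthly rate r = 17.4%/12 = 1.45% = 0.0145.
Recurrence: B ← B·(1+r) − $1,253.03.
Month 1: interest $291.84; balance after payment $19,165.75.
Month 2: interest $277.90; balance after payment $18,190.62.
Closed form: n = −ln(1 − rB₀/P)/ln(1+r) = −ln(0.76709)/ln(1.0145) ≈ 18.418, so the balance reaches zero during payment 19.

19 payments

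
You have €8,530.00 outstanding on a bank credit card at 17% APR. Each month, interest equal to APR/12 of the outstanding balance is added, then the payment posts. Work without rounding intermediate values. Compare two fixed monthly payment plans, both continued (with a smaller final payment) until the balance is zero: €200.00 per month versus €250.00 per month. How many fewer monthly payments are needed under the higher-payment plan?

Monthly rate r = 17%/12 = 1.41667% = 0.0141667.
At €200.00/mo: n = ⌈−ln(1 − rB₀/P)/ln(1+r)⌉ = 66 payments (last €177.79); total interest = total paid − €8,530.00 = €4,647.79.
At €250.00/mo: 47 payments (last €236.95); total interest €3,206.95.
Payments saved = 66 − 47 = 19.

19 fewer payments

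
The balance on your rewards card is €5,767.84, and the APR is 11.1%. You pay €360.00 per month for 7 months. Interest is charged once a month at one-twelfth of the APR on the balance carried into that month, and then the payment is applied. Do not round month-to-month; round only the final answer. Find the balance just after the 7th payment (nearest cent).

€3,560.81

Monthly rate r = 11.1%/12 = 0.925% = 0.00925.
Each month: B ← B·(1+r) − €360.00.
Month 1: interest €53.35; balance after payment €5,461.19.
Month 2: interest €50.52; balance after payment €5,151.71.
Month 3: interest €47.65; balance after payment €4,839.36.
Month 4: interest €44.76; balance after payment €4,524.13.
Month 5: interest €41.85; balance after payment €4,205.97.
Month 6: interest €38.91; balance after payment €3,884.88.
Month 7: interest €35.94; balance after payment €3,560.81.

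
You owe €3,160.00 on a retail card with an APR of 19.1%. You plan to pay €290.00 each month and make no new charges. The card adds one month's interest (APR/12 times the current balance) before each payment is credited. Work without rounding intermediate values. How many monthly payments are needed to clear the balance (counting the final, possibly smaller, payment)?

13 payments

Monthly rate r = 19.1%/12 = 1.59167% = 0.0159167.
Recurrence: B ← B·(1+r) − €290.00.
Month 1: interest €50.30; balance after payment €2,920.30.
Month 2: interest €46.48; balance after payment €2,676.78.
Closed form: n = −ln(1 − rB₀/P)/ln(1+r) = −ln(0.82656)/ln(1.01592) ≈ 12.062, so the balance reaches zero during payment 13.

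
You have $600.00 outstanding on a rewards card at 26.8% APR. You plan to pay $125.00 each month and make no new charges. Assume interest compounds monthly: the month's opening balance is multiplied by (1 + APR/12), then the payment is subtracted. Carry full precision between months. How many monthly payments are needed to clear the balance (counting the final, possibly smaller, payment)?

6 months

Monthly rate r = 26.8%/12 = 2.23333% = 0.0223333.
Recurrence: B ← B·(1+r) − $125.00.
Month 1: interest $13.40; balance after payment $488.40.
Month 2: interest $10.91; balance after payment $374.31.
Month 3: interest $8.36; balance after payment $257.67.
Month 4: interest $5.75; balance after payment $138.42.
Month 5: interest $3.09; balance after payment $16.51.
Month 6: interest $0.37; balance after payment $0.00.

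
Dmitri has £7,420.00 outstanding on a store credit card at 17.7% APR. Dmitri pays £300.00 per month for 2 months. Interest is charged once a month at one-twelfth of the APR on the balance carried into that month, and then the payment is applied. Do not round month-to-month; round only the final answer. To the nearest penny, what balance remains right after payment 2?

£7,036.08

Monthly rate r = 17.7%/12 = 1.475% = 0.01475.
Each month: B ← B·(1+r) − £300.00.
Month 1: interest £109.44; balance after payment £7,229.44.
Month 2: interest £106.63; balance after payment £7,036.08.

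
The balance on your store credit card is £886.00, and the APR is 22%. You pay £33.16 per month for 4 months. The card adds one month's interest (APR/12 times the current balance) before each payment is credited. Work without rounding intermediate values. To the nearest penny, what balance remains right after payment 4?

£816.45

Monthly rate r = 22%/12 = 1.83333% = 0.0183333.
Each month: B ← B·(1+r) − £33.16.
Month 1: interest £16.24; balance after payment £869.08.
Month 2: interest £15.93; balance after payment £851.86.
Month 3: interest £15.62; balance after payment £834.31.
Month 4: interest £15.30; balance after payment £816.45.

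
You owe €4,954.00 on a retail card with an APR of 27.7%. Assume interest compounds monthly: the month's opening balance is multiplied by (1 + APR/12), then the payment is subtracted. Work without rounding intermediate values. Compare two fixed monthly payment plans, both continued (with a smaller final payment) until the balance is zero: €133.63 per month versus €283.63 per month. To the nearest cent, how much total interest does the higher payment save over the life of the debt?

€4,922.45

Monthly rate r = 27.7%/12 = 2.30833% = 0.0230833.
At €133.63/mo: n = ⌈−ln(1 − rB₀/P)/ln(1+r)⌉ = 85 payments (last €113.20); total interest = total paid − €4,954.00 = €6,384.12.
At €283.63/mo: 23 payments (last €175.81); total interest €1,461.67.
Interest saved = €6,384.12 − €1,461.67 = €4,922.45.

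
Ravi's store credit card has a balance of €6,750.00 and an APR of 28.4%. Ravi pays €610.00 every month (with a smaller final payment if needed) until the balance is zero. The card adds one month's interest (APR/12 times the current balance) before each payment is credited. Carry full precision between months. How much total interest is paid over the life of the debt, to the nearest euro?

€1,169

Monthly rate r = 28.4%/12 = 2.36667% = 0.0236667.
Payoff takes n = ⌈−ln(1 − rB₀/P)/ln(1+r)⌉ = ⌈12.982⌉ = 13 payments; the last is €599.01.
Total paid = 12·€610.00 + €599.01 = €7,919.01.
Total interest = total paid − principal = €7,919.01 − €6,750.00 = €1,169.01.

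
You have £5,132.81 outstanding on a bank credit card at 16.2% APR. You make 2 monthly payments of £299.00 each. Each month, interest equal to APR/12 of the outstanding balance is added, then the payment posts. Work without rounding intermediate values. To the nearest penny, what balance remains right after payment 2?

£4,670.29

Monthly rate r = 16.2%/12 = 1.35% = 0.0135.
Each month: B ← B·(1+r) − £299.00.
Month 1: interest £69.29; balance after payment £4,903.10.
Month 2: interest £66.19; balance after payment £4,670.29.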